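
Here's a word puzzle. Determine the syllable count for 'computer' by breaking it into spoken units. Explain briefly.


Break 'computer' into syllables: com-pu-ter -> com | pu | ter = 3 syllables

3 syllables


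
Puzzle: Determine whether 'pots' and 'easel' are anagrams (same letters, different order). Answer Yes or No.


Sorted letters of 'pots': 'opst'
Sorted letters of 'easel': 'aeels'
They do not match.

No


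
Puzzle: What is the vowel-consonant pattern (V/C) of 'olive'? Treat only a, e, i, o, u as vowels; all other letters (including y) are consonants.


Letter mapping: o = V, l = C, i = V, v = C, e = V.

VCVCV


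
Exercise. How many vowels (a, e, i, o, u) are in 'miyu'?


Vowels in 'miyu': i, u = 2 vowels.

2


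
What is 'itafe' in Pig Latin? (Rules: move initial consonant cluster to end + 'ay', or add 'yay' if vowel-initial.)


'itafe' starts with a vowel, so add 'yay': 'itafeyay'.

itafeyay


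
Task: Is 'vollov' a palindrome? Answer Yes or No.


Forward: 'vollov'
Reversed: 'vollov'
They are identical.

Yes


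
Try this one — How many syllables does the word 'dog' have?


Break 'dog' into syllables: dog -> dog = 1 syllable

1 syllable


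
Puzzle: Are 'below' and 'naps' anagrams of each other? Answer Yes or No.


Sorted letters of 'below': 'below'
Sorted letters of 'naps': 'anps'
They do not match.

No


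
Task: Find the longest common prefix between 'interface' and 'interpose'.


Compare from the start: 5 characters match: 'inter'. Mismatch at position 6: 'f' vs 'p'.

inter


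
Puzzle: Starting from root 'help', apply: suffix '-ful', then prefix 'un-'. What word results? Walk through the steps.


Step 1: Add suffix '-ful' to 'help' = 'helpful'
Step 2: Add prefix 'un-' to 'helpful' = 'unhelpful'

unhelpful


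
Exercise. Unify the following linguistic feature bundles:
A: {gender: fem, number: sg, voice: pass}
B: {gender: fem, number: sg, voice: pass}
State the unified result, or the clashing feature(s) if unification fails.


Compare features:
gender: A=fem vs B=fem -> unified: fem
number: A=sg vs B=sg -> unified: sg
voice: A=pass vs B=pass -> unified: pass
No clashes found.

Unified: {gender: fem, number: sg, voice: pass}


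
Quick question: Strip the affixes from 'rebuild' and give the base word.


Remove prefix 're' from 'rebuild' to get root 'build'.

build


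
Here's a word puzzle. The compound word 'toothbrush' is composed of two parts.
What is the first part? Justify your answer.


Split 'toothbrush' into 'tooth' + 'brush'. The first part is 'tooth'.

tooth


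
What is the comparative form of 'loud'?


Apply comparative formation (add -er): 'loud' -> 'louder'.

louder


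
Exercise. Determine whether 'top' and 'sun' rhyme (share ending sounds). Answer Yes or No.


Rime (stressed vowel + following sounds) of 'top': -op = /ɒp/
Rime of 'sun': -un = /ʌn/
/ɒp/ and /ʌn/ are different ending sounds, so the words do not rhyme.

No


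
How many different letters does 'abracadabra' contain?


Unique letters in 'abracadabra': {a, b, c, d, r} = 5 distinct letters.

5


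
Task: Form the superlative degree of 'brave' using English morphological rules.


Apply superlative formation (ends in e: add -st): 'brave' -> 'bravest'.

bravest


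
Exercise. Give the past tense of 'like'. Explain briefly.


Apply rule: Add -d (word ends in -e). 'like' becomes 'liked'.

liked


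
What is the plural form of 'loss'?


Apply rule: Add -es (sibilant/fricative ending). 'loss' becomes 'losses'.

losses


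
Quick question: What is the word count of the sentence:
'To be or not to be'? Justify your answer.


Split into words: To | be | or | not | to | be = 6 words.

6


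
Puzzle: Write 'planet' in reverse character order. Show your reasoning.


Reverse 'planet' character by character: 'tenalp'.

tenalp


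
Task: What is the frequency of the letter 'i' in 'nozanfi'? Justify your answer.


Letter 'i' in 'nozanfi': found at position(s) 7 = 1 occurrence(s).

1


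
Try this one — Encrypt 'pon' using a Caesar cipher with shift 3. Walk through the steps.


Shift each letter by 3: p -> s, o -> r, n -> q. Result: 'srq'.

srq


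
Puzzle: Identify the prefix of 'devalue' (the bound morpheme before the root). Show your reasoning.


The word 'devalue' = 'de' (prefix) + 'value' (root). The prefix is 'de'.

de


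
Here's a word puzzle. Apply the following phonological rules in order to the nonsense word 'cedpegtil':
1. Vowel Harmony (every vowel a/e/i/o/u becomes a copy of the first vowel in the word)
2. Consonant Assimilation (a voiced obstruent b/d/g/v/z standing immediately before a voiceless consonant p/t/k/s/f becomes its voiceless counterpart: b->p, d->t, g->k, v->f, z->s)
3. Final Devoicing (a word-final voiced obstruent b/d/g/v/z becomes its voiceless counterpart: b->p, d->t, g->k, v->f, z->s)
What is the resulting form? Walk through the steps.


Starting form: 'cedpegtil'
Rule 1: Vowel Harmony: all vowels become 'e' (matching first vowel). 'cedpegtil' -> 'cedpegtel'
Rule 2: Consonant Assimilation: voiced obstruent before voiceless consonant becomes voiceless ('dp' -> 'tp', 'gt' -> 'kt'). 'cedpegtel' -> 'cetpektel'
Rule 3: Final Devoicing: final consonant 'l' is not one of the voiced obstruents b/d/g/v/z. No change.
Final form: 'cetpektel'

cetpektel


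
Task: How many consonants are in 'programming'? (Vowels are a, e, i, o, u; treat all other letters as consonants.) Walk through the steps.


Consonants in 'programming': p, r, g, r, m, m, n, g = 8 consonants.

8


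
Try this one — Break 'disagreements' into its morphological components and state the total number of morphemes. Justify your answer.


Step 1: Identify prefix: 'dis' (meaning: not/apart)
Step 2: Identify root: 'agree'
Step 3: Identify suffix(es): 'ment, s'
Decomposition: dis- (prefix: not/apart) + agree (root) + -ment (suffix: action/result) + -s (plural)
Total morphemes: 4

4 morphemes (dis- (prefix: not/apart) + agree (root) + -ment (suffix: action/result) + -s (plural))


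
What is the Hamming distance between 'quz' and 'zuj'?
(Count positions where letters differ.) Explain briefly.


Alignment:
Position 1: 'q' vs 'z' = DIFFER
Position 2: 'u' vs 'u' = match
Position 3: 'z' vs 'j' = DIFFER
Total differences: 2

2


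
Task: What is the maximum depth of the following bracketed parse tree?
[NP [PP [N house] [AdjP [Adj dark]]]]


Count bracket nesting levels:
'[' at pos 0: depth = 1
'[' at pos 4: depth = 2
'[' at pos 8: depth = 3
'[' at pos 18: depth = 3
'[' at pos 24: depth = 4
Maximum depth reached: 4

4


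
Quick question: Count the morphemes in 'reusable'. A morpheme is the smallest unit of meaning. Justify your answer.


Decomposition: re- (prefix) + use (root) + -able (suffix) = 3 morpheme(s)

3 morphemes


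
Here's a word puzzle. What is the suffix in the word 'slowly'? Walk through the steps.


The word 'slowly' = 'slow' (root) + '-ly' (suffix). The suffix is '-ly'.

ly


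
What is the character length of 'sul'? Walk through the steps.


Spell out 'sul' and number each letter: s(1), u(2), l(3). Total: 3 letters.

3


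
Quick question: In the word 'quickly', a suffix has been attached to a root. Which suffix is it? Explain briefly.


The word 'quickly' = 'quick' (root) + '-ly' (suffix). The suffix is '-ly'.

ly


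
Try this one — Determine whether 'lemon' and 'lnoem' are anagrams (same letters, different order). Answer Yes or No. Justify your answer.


Sorted letters of 'lemon': 'elmno'
Sorted letters of 'lnoem': 'elmno'
They match.

Yes


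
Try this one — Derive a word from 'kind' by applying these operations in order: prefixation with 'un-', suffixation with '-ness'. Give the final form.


Step 1: Add prefix 'un-' to 'kind' = 'unkind'
Step 2: Add suffix '-ness' to 'unkind' = 'unkindness'

unkindness


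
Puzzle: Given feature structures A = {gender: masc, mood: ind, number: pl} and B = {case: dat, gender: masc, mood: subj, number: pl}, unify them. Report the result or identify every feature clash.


Compare features:
case: A=_ vs B=dat -> unified: dat
gender: A=masc vs B=masc -> unified: masc
mood: A=ind vs B=subj -> CLASH
number: A=pl vs B=pl -> unified: pl
Clash detected on feature 'mood' (ind vs subj); unification fails.

CLASH on 'mood' (ind vs subj)


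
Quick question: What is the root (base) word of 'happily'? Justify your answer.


Remove suffix '-ly' from 'happily' to get root 'happy'.

happy


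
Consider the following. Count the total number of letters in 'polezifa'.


Spell out 'polezifa' and number each letter: p(1), o(2), l(3), e(4), z(5), i(6), f(7), a(8). Total: 8 letters.

8


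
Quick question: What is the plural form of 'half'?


Apply rule: Change -f to -ves. 'half' becomes 'halves'.

halves


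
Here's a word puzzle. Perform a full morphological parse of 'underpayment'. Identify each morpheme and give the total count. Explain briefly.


Step 1: Identify prefix: 'under' (meaning: beneath/insufficient)
Step 2: Identify root: 'pay'
Step 3: Identify suffix(es): 'ment'
Decomposition: under- (prefix: beneath/insufficient) + pay (root) + -ment (suffix: action/result)
Total morphemes: 3

3 morphemes (under- (prefix: beneath/insufficient) + pay (root) + -ment (suffix: action/result))


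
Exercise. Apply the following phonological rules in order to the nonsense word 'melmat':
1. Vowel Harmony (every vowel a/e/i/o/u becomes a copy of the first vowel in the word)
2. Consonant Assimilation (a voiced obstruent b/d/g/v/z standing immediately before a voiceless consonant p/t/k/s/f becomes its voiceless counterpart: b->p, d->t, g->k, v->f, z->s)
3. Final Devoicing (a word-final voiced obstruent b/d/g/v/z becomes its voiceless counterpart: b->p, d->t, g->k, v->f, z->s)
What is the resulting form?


Starting form: 'melmat'
Rule 1: Vowel Harmony: all vowels become 'e' (matching first vowel). 'melmat' -> 'melmet'
Rule 2: Consonant Assimilation: no voiced obstruent (b/d/g/v/z) stands immediately before a voiceless consonant (p/t/k/s/f). No change.
Rule 3: Final Devoicing: final consonant 't' is not one of the voiced obstruents b/d/g/v/z. No change.
Final form: 'melmet'

melmet


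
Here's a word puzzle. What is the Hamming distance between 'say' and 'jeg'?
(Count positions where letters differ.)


Alignment:
Position 1: 's' vs 'j' = DIFFER
Position 2: 'a' vs 'e' = DIFFER
Position 3: 'y' vs 'g' = DIFFER
Total differences: 3

3


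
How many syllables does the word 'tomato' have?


Break 'tomato' into syllables: to-ma-to -> to | ma | to = 3 syllables

3 syllables


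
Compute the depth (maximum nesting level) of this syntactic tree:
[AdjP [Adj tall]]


Count bracket nesting levels:
'[' at pos 0: depth = 1
'[' at pos 6: depth = 2
Maximum depth reached: 2

2


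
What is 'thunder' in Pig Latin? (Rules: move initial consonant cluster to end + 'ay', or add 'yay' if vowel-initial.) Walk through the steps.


'thunder': move consonant cluster 'th' to end and add 'ay': 'underthay'.

underthay


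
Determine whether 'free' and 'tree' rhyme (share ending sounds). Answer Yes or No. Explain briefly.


Rime (stressed vowel + following sounds) of 'free': -ee = /iː/
Rime of 'tree': -ee = /iː/
/iː/ and /iː/ are the same ending sound, so the words rhyme.

Yes


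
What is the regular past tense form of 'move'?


Apply rule: Add -d (word ends in -e). 'move' becomes 'moved'.

moved


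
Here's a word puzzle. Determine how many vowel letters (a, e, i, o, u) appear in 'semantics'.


Vowels in 'semantics': e, a, i = 3 vowels.

3


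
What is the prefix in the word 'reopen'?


The word 'reopen' = 're' (prefix) + 'open' (root). The prefix is 're'.

re


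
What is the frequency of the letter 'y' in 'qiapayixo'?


Letter 'y' in 'qiapayixo': found at position(s) 6 = 1 occurrence(s).

1


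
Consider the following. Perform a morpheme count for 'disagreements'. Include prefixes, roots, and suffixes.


Decomposition: dis- (prefix) + agree (root) + -ment (suffix) + -s (plural) = 4 morpheme(s)

4 morphemes


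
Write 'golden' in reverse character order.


Reverse 'golden' character by character: 'nedlog'.

nedlog


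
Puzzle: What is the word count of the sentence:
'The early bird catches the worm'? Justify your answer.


Split into words: The | early | bird | catches | the | worm = 6 words.

6


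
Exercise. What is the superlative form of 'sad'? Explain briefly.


Apply superlative formation (double final consonant, add -est): 'sad' -> 'saddest'.

saddest


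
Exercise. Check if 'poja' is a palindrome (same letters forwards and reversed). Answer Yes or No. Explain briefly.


Forward: 'poja'
Reversed: 'ajop'
They differ.

No


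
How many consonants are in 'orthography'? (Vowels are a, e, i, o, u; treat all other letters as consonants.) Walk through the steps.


Consonants in 'orthography': r, t, h, g, r, p, h, y = 8 consonants.

8


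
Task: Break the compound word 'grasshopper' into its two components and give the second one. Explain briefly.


Split 'grasshopper' into 'grass' + 'hopper'. The second part is 'hopper'.

hopper


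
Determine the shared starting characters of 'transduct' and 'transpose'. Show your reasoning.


Compare from the start: 5 characters match: 'trans'. Mismatch at position 6: 'd' vs 'p'.

trans


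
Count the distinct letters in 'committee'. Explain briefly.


Unique letters in 'committee': {c, e, i, m, o, t} = 6 distinct letters.

6


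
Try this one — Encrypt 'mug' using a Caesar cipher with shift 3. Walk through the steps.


Shift each letter by 3: m -> p, u -> x, g -> j. Result: 'pxj'.

pxj


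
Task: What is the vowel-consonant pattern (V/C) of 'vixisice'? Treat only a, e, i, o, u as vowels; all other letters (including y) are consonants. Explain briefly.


Letter mapping: v = C, i = V, x = C, i = V, s = C, i = V, c = C, e = V.

CVCVCVCV


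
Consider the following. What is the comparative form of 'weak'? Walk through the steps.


Apply comparative formation (add -er): 'weak' -> 'weaker'.

weaker


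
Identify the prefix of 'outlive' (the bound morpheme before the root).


The word 'outlive' = 'out' (prefix) + 'live' (root). The prefix is 'out'.

out


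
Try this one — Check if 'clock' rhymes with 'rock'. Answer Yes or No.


Rime (stressed vowel + following sounds) of 'clock': -ock = /ɒk/
Rime of 'rock': -ock = /ɒk/
/ɒk/ and /ɒk/ are the same ending sound, so the words rhyme.

Yes


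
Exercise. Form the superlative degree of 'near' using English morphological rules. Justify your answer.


Apply superlative formation (add -est): 'near' -> 'nearest'.

nearest


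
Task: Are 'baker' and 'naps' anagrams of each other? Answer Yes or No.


Sorted letters of 'baker': 'abekr'
Sorted letters of 'naps': 'anps'
They do not match.

No


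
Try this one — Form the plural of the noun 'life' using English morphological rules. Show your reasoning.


Apply rule: Change -fe to -ves. 'life' becomes 'lives'.

lives


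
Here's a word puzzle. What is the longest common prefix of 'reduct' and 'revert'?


Compare from the start: 2 characters match: 're'. Mismatch at position 3: 'd' vs 'v'.

re


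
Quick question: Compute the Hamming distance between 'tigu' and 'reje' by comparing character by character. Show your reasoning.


Alignment:
Position 1: 't' vs 'r' = DIFFER
Position 2: 'i' vs 'e' = DIFFER
Position 3: 'g' vs 'j' = DIFFER
Position 4: 'u' vs 'e' = DIFFER
Total differences: 4

4


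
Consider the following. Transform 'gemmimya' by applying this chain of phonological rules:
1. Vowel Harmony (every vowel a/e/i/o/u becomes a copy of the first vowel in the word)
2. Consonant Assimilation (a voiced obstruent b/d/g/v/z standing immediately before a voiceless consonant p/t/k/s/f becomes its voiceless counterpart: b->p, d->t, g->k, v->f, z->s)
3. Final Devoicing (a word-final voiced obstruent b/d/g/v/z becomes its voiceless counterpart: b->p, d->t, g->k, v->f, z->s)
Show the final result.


Starting form: 'gemmimya'
Rule 1: Vowel Harmony: all vowels become 'e' (matching first vowel). 'gemmimya' -> 'gemmemye'
Rule 2: Consonant Assimilation: no voiced obstruent (b/d/g/v/z) stands immediately before a voiceless consonant (p/t/k/s/f). No change.
Rule 3: Final Devoicing: the word ends in the vowel 'e', not a consonant. No change.
Final form: 'gemmemye'

gemmemye


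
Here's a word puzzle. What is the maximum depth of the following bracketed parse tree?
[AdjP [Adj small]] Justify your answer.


Count bracket nesting levels:
'[' at pos 0: depth = 1
'[' at pos 6: depth = 2
Maximum depth reached: 2

2


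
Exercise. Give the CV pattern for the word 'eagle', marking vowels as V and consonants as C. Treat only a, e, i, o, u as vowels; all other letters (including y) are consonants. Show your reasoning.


Letter mapping: e = V, a = V, g = C, l = C, e = V.

VVCCV


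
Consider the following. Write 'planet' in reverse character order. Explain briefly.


Reverse 'planet' character by character: 'tenalp'.

tenalp


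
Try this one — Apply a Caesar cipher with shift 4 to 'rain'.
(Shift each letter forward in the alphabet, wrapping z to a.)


Shift each letter by 4: r -> v, a -> e, i -> m, n -> r. Result: 'vemr'.

vemr


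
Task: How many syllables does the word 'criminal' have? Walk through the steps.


Break 'criminal' into syllables: crim-i-nal -> crim | i | nal = 3 syllables

3 syllables


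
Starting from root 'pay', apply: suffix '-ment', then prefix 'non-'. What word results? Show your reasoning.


Step 1: Add suffix '-ment' to 'pay' = 'payment'
Step 2: Add prefix 'non-' to 'payment' = 'nonpayment'

nonpayment


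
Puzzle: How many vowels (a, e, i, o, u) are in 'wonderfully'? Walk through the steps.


Vowels in 'wonderfully': o, e, u = 3 vowels.

3


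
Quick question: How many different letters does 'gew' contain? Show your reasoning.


Unique letters in 'gew': {e, g, w} = 3 distinct letters.

3


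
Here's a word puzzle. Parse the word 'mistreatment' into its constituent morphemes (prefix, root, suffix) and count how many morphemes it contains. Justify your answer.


Step 1: Identify prefix: 'mis' (meaning: wrongly)
Step 2: Identify root: 'treat'
Step 3: Identify suffix(es): 'ment'
Decomposition: mis- (prefix: wrongly) + treat (root) + -ment (suffix: action/result)
Total morphemes: 3

3 morphemes (mis- (prefix: wrongly) + treat (root) + -ment (suffix: action/result))


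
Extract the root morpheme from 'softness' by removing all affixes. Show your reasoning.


Remove suffix '-ness' from 'softness' to get root 'soft'.

soft


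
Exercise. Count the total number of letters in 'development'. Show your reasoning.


Spell out 'development' and number each letter: d(1), e(2), v(3), e(4), l(5), o(6), p(7), m(8), e(9), n(10), t(11). Total: 11 letters.

11


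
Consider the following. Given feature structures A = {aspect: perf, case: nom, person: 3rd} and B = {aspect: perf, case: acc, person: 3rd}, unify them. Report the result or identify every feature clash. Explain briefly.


Compare features:
aspect: A=perf vs B=perf -> unified: perf
case: A=nom vs B=acc -> CLASH
person: A=3rd vs B=3rd -> unified: 3rd
Clash detected on feature 'case' (nom vs acc); unification fails.

CLASH on 'case' (nom vs acc)


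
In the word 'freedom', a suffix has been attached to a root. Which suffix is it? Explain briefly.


The word 'freedom' = 'free' (root) + '-dom' (suffix). The suffix is '-dom'.

dom


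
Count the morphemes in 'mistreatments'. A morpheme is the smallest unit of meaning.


Decomposition: mis- (prefix) + treat (root) + -ment (suffix) + -s (plural) = 4 morpheme(s)

4 morphemes


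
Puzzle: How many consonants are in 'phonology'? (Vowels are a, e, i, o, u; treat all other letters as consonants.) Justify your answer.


Consonants in 'phonology': p, h, n, l, g, y = 6 consonants.

6


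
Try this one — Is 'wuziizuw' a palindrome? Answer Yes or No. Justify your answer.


Forward: 'wuziizuw'
Reversed: 'wuziizuw'
They are identical.

Yes


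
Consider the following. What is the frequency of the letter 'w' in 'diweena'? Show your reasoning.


Letter 'w' in 'diweena': found at position(s) 3 = 1 occurrence(s).

1


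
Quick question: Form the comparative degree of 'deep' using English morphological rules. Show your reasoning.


Apply comparative formation (add -er): 'deep' -> 'deeper'.

deeper


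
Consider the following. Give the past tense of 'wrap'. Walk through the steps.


Apply rule: Double final consonant and add -ed. 'wrap' becomes 'wrapped'.

wrapped


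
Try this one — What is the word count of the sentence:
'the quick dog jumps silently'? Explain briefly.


Split into words: the | quick | dog | jumps | silently = 5 words.

5


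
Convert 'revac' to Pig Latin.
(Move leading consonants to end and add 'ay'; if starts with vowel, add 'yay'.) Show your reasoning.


'revac': move consonant cluster 'r' to end and add 'ay': 'evacray'.

evacray


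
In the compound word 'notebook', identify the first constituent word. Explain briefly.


Split 'notebook' into 'note' + 'book'. The first part is 'note'.

note


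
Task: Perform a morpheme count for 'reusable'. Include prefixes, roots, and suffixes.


Decomposition: re- (prefix) + use (root) + -able (suffix) = 3 morpheme(s)

3 morphemes


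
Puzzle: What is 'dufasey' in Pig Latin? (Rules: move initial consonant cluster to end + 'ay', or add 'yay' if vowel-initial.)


'dufasey': move consonant cluster 'd' to end and add 'ay': 'ufaseyday'.

ufaseyday


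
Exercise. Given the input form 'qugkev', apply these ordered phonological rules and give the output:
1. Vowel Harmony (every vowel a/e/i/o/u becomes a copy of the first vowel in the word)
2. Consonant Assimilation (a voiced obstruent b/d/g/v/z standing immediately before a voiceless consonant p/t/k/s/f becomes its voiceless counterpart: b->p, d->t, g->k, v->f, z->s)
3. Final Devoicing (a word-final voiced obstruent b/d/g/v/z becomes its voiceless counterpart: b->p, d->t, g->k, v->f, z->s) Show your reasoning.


Starting form: 'qugkev'
Rule 1: Vowel Harmony: all vowels become 'u' (matching first vowel). 'qugkev' -> 'qugkuv'
Rule 2: Consonant Assimilation: voiced obstruent before voiceless consonant becomes voiceless ('gk' -> 'kk'). 'qugkuv' -> 'qukkuv'
Rule 3: Final Devoicing: word-final voiced obstruent 'v' becomes voiceless 'f'. 'qukkuv' -> 'qukkuf'
Final form: 'qukkuf'

qukkuf


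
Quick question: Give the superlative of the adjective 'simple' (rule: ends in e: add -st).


Apply superlative formation (ends in e: add -st): 'simple' -> 'simplest'.

simplest


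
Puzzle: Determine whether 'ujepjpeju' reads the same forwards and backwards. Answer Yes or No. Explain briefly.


Forward: 'ujepjpeju'
Reversed: 'ujepjpeju'
They are identical.

Yes


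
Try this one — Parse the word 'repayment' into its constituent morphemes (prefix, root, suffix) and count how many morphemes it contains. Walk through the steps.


Step 1: Identify prefix: 're' (meaning: again)
Step 2: Identify root: 'pay'
Step 3: Identify suffix(es): 'ment'
Decomposition: re- (prefix: again) + pay (root) + -ment (suffix: action/result)
Total morphemes: 3

3 morphemes (re- (prefix: again) + pay (root) + -ment (suffix: action/result))


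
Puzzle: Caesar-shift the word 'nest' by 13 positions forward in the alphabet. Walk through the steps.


Shift each letter by 13: n -> a, e -> r, s -> f, t -> g. Result: 'arfg'.

arfg


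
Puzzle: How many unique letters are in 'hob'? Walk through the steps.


Unique letters in 'hob': {b, h, o} = 3 distinct letters.

3


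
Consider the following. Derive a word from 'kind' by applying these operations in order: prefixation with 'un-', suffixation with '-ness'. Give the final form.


Step 1: Add prefix 'un-' to 'kind' = 'unkind'
Step 2: Add suffix '-ness' to 'unkind' = 'unkindness'

unkindness


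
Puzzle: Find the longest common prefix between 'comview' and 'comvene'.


Compare from the start: 4 characters match: 'comv'. Mismatch at position 5: 'i' vs 'e'.

comv


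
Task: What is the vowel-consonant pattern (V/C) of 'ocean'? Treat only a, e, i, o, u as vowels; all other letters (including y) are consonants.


Letter mapping: o = V, c = C, e = V, a = V, n = C.

VCVVC


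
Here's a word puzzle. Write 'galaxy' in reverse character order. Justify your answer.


Reverse 'galaxy' character by character: 'yxalag'.

yxalag


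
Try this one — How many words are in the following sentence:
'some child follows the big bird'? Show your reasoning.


Split into words: some | child | follows | the | big | bird = 6 words.

6


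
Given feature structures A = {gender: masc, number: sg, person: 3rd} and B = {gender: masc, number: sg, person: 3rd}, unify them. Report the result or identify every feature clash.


Compare features:
gender: A=masc vs B=masc -> unified: masc
number: A=sg vs B=sg -> unified: sg
person: A=3rd vs B=3rd -> unified: 3rd
No clashes found.

Unified: {gender: masc, number: sg, person: 3rd}


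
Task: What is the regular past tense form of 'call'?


Apply rule: Add -ed. 'call' becomes 'called'.

called


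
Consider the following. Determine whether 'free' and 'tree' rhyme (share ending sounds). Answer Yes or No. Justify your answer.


Rime (stressed vowel + following sounds) of 'free': -ee = /iː/
Rime of 'tree': -ee = /iː/
/iː/ and /iː/ are the same ending sound, so the words rhyme.

Yes


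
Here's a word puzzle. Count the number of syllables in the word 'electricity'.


Break 'electricity' into syllables: e-lec-tric-i-ty -> e | lec | tric | i | ty = 5 syllables

5 syllables


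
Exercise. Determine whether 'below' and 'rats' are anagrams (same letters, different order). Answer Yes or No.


Sorted letters of 'below': 'below'
Sorted letters of 'rats': 'arst'
They do not match.

No


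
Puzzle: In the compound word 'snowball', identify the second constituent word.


Split 'snowball' into 'snow' + 'ball'. The second part is 'ball'.

ball


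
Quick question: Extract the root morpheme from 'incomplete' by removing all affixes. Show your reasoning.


Remove prefix 'in' from 'incomplete' to get root 'complete'.

complete


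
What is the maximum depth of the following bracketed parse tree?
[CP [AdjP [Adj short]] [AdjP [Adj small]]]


Count bracket nesting levels:
'[' at pos 0: depth = 1
'[' at pos 4: depth = 2
'[' at pos 10: depth = 3
'[' at pos 23: depth = 2
'[' at pos 29: depth = 3
Maximum depth reached: 3

3


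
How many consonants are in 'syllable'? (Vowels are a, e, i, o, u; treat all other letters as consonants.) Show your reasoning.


Consonants in 'syllable': s, y, l, l, b, l = 6 consonants.

6


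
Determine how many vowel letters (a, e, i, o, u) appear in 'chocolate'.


Vowels in 'chocolate': o, o, a, e = 4 vowels.

4


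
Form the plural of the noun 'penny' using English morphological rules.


Apply rule: Change -y to -ies (consonant + y). 'penny' becomes 'pennies'.

pennies


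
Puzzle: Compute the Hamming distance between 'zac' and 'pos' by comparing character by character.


Alignment:
Position 1: 'z' vs 'p' = DIFFER
Position 2: 'a' vs 'o' = DIFFER
Position 3: 'c' vs 's' = DIFFER
Total differences: 3

3


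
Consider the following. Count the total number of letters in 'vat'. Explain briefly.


Spell out 'vat' and number each letter: v(1), a(2), t(3). Total: 3 letters.

3


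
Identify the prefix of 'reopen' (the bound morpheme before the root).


The word 'reopen' = 're' (prefix) + 'open' (root). The prefix is 're'.

re


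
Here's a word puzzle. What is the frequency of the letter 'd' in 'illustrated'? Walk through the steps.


Letter 'd' in 'illustrated': found at position(s) 11 = 1 occurrence(s).

1


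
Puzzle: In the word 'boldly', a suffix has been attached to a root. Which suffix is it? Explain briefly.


The word 'boldly' = 'bold' (root) + '-ly' (suffix). The suffix is '-ly'.

ly


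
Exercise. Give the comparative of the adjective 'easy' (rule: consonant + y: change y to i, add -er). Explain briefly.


Apply comparative formation (consonant + y: change y to i, add -er): 'easy' -> 'easier'.

easier


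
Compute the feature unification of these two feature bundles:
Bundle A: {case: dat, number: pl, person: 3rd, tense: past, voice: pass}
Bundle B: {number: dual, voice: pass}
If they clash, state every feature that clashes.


Compare features:
case: A=dat vs B=_ -> unified: dat
number: A=pl vs B=dual -> CLASH
person: A=3rd vs B=_ -> unified: 3rd
tense: A=past vs B=_ -> unified: past
voice: A=pass vs B=pass -> unified: pass
Clash detected on feature 'number' (pl vs dual); unification fails.

CLASH on 'number' (pl vs dual)


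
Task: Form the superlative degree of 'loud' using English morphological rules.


Apply superlative formation (add -est): 'loud' -> 'loudest'.

loudest


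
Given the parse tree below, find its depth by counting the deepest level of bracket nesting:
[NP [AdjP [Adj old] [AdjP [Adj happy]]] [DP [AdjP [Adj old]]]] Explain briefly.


Count bracket nesting levels:
'[' at pos 0: depth = 1
'[' at pos 4: depth = 2
'[' at pos 10: depth = 3
'[' at pos 20: depth = 3
'[' at pos 26: depth = 4
'[' at pos 40: depth = 2
'[' at pos 44: depth = 3
'[' at pos 50: depth = 4
Maximum depth reached: 4

4


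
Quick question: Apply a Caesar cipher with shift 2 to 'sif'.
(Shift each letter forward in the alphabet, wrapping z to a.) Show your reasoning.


Shift each letter by 2: s -> u, i -> k, f -> h. Result: 'ukh'.

ukh


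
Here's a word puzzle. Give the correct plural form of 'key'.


Apply rule: Add -s. 'key' becomes 'keys'.

keys


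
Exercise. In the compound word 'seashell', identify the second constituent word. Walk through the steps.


Split 'seashell' into 'sea' + 'shell'. The second part is 'shell'.

shell


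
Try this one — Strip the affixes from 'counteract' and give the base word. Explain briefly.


Remove prefix 'counter' from 'counteract' to get root 'act'.

act


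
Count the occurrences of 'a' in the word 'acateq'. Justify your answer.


Letter 'a' in 'acateq': found at position(s) 1, 3 = 2 occurrence(s).

2


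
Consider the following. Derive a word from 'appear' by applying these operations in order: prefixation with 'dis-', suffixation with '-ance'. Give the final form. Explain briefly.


Step 1: Add prefix 'dis-' to 'appear' = 'disappear'
Step 2: Add suffix '-ance' to 'disappear' = 'disappearance'

disappearance


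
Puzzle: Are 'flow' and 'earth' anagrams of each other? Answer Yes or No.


Sorted letters of 'flow': 'flow'
Sorted letters of 'earth': 'aehrt'
They do not match.

No


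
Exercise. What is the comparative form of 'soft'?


Apply comparative formation (add -er): 'soft' -> 'softer'.

softer


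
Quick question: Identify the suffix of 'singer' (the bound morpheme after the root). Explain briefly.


The word 'singer' = 'sing' (root) + '-er' (suffix). The suffix is '-er'.

er


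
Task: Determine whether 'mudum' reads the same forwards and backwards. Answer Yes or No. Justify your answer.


Forward: 'mudum'
Reversed: 'mudum'
They are identical.

Yes


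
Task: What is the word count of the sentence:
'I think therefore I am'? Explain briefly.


Split into words: I | think | therefore | I | am = 5 words.

5


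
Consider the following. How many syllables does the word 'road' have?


Break 'road' into syllables: road -> road = 1 syllable

1 syllable


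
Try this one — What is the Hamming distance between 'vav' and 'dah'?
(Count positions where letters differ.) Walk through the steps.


Alignment:
Position 1: 'v' vs 'd' = DIFFER
Position 2: 'a' vs 'a' = match
Position 3: 'v' vs 'h' = DIFFER
Total differences: 2

2


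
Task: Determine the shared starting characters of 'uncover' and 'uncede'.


Compare from the start: 3 characters match: 'unc'. Mismatch at position 4: 'o' vs 'e'.

unc


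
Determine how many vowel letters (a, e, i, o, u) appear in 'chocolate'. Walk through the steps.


Vowels in 'chocolate': o, o, a, e = 4 vowels.

4


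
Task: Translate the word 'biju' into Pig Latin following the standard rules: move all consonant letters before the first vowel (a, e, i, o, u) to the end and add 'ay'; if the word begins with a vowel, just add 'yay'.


'biju': move consonant cluster 'b' to end and add 'ay': 'ijubay'.

ijubay


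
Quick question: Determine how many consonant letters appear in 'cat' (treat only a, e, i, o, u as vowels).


Consonants in 'cat': c, t = 2 consonants.

2


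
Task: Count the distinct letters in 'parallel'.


Unique letters in 'parallel': {a, e, l, p, r} = 5 distinct letters.

5


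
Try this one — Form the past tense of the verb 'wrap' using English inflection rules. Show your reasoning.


Apply rule: Double final consonant and add -ed. 'wrap' becomes 'wrapped'.

wrapped


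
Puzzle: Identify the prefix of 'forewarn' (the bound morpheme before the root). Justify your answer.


The word 'forewarn' = 'fore' (prefix) + 'warn' (root). The prefix is 'fore'.

fore


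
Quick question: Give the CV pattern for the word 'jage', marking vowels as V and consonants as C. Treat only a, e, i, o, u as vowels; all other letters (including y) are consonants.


Letter mapping: j = C, a = V, g = C, e = V.

CVCV


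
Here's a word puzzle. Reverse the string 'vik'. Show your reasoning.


Reverse 'vik' character by character: 'kiv'.

kiv


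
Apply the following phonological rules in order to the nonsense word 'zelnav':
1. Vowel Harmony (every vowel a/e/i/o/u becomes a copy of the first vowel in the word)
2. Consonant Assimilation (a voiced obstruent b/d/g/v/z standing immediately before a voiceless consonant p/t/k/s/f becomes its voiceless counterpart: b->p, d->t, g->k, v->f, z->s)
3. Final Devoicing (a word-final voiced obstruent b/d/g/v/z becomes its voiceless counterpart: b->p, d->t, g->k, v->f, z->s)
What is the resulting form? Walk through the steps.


Starting form: 'zelnav'
Rule 1: Vowel Harmony: all vowels become 'e' (matching first vowel). 'zelnav' -> 'zelnev'
Rule 2: Consonant Assimilation: no voiced obstruent (b/d/g/v/z) stands immediately before a voiceless consonant (p/t/k/s/f). No change.
Rule 3: Final Devoicing: word-final voiced obstruent 'v' becomes voiceless 'f'. 'zelnev' -> 'zelnef'
Final form: 'zelnef'

zelnef


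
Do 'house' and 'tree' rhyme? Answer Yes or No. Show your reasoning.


Rime (stressed vowel + following sounds) of 'house': -ouse = /aʊs/
Rime of 'tree': -ee = /iː/
/aʊs/ and /iː/ are different ending sounds, so the words do not rhyme.

No


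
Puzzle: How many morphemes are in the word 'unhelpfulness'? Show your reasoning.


Decomposition: un- (prefix) + help (root) + -ful (suffix) + -ness (suffix) = 4 morpheme(s)

4 morphemes


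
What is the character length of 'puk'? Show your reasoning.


Spell out 'puk' and number each letter: p(1), u(2), k(3). Total: 3 letters.

3


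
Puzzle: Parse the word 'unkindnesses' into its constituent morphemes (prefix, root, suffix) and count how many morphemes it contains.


Step 1: Identify prefix: 'un' (meaning: not/reverse)
Step 2: Identify root: 'kind'
Step 3: Identify suffix(es): 'ness, es'
Decomposition: un- (prefix: not/reverse) + kind (root) + -ness (suffix: state of) + -es (plural)
Total morphemes: 4

4 morphemes (un- (prefix: not/reverse) + kind (root) + -ness (suffix: state of) + -es (plural))


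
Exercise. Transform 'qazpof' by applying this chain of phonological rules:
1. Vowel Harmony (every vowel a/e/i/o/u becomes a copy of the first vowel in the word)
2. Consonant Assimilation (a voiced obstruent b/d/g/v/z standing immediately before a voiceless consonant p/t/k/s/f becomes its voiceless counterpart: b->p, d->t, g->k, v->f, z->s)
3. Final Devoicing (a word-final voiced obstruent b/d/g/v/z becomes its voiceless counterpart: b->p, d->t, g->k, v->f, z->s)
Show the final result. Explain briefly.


Starting form: 'qazpof'
Rule 1: Vowel Harmony: all vowels become 'a' (matching first vowel). 'qazpof' -> 'qazpaf'
Rule 2: Consonant Assimilation: voiced obstruent before voiceless consonant becomes voiceless ('zp' -> 'sp'). 'qazpaf' -> 'qaspaf'
Rule 3: Final Devoicing: final consonant 'f' is not one of the voiced obstruents b/d/g/v/z. No change.
Final form: 'qaspaf'

qaspaf


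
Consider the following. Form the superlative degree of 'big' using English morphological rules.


Apply superlative formation (double final consonant, add -est): 'big' -> 'biggest'.

biggest


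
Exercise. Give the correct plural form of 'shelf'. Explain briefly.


Apply rule: Change -f to -ves. 'shelf' becomes 'shelves'.

shelves


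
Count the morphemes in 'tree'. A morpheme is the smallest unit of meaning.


Decomposition: tree (free morpheme) = 1 morpheme(s)

1 morphemes


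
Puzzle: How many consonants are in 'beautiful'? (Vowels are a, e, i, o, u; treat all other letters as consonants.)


Consonants in 'beautiful': b, t, f, l = 4 consonants.

4


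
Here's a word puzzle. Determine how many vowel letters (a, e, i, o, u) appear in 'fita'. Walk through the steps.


Vowels in 'fita': i, a = 2 vowels.

2


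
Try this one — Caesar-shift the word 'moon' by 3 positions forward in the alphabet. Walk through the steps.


Shift each letter by 3: m -> p, o -> r, o -> r, n -> q. Result: 'prrq'.

prrq


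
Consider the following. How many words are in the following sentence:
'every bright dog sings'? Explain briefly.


Split into words: every | bright | dog | sings = 4 words.

4


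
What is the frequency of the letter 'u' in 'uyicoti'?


Letter 'u' in 'uyicoti': found at position(s) 1 = 1 occurrence(s).

1


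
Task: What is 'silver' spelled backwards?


Reverse 'silver' character by character: 'revlis'.

revlis


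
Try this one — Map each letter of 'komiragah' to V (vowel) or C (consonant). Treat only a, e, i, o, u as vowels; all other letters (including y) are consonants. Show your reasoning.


Letter mapping: k = C, o = V, m = C, i = V, r = C, a = V, g = C, a = V, h = C.

CVCVCVCVC


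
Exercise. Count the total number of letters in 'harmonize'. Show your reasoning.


Spell out 'harmonize' and number each letter: h(1), a(2), r(3), m(4), o(5), n(6), i(7), z(8), e(9). Total: 9 letters.

9


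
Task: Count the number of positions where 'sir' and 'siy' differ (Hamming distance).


Alignment:
Position 1: 's' vs 's' = match
Position 2: 'i' vs 'i' = match
Position 3: 'r' vs 'y' = DIFFER
Total differences: 1

1


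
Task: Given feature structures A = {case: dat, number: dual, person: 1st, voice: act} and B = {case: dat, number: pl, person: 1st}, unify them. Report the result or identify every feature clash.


Compare features:
case: A=dat vs B=dat -> unified: dat
number: A=dual vs B=pl -> CLASH
person: A=1st vs B=1st -> unified: 1st
voice: A=act vs B=_ -> unified: act
Clash detected on feature 'number' (dual vs pl); unification fails.

CLASH on 'number' (dual vs pl)


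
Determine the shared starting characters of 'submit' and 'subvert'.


Compare from the start: 3 characters match: 'sub'. Mismatch at position 4: 'm' vs 'v'.

sub


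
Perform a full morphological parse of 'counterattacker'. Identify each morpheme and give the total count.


Step 1: Identify prefix: 'counter' (meaning: against)
Step 2: Identify root: 'attack'
Step 3: Identify suffix(es): 'er'
Decomposition: counter- (prefix: against) + attack (root) + -er (suffix: one who)
Total morphemes: 3

3 morphemes (counter- (prefix: against) + attack (root) + -er (suffix: one who))
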